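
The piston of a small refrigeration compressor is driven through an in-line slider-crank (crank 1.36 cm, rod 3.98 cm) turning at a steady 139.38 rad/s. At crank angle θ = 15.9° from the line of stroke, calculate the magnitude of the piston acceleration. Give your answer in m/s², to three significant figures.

332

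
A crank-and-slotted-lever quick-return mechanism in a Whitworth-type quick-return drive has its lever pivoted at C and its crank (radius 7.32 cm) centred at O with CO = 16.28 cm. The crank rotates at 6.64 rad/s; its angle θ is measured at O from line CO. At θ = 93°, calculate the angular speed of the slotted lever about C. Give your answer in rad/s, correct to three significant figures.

ω = 6.64 rad/s
Crank pin A relative to C: A = (d + r cosθ, r sinθ); lever angle φ = atan2(r sinθ, d + r cosθ).
Differentiating tanφ: φ̇ = rω(d cosθ + r)/(d² + r² + 2dr cosθ).
d² + r² + 2dr cosθ = |CA|² = 0.0306147 m²;  d cosθ + r = +0.06468 m.
|ω_lever| = |0.0732·6.64·+0.06468| / 0.0306147 = 1.0269 rad/s.

1.03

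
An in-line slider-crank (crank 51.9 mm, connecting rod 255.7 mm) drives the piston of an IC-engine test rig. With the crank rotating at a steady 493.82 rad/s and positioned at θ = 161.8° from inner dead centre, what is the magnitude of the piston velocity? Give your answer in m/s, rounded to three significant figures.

6.46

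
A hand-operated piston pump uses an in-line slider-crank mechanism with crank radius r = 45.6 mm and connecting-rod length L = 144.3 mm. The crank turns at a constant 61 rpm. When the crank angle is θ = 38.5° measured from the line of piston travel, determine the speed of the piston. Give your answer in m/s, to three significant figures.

0.227

ω = 2π·61/60 = 6.388 rad/s
For an in-line slider-crank, x = r cosθ + √(L² − r² sin²θ), so v = −rω sinθ·[1 + r cosθ/√(L² − r² sin²θ)].
With r = 0.0456 m, L = 0.1443 m, θ = 38.5°: √(L² − r² sin²θ) = 0.14148 m.
v = −0.0456·6.388·0.62251·[1 + 0.0456·0.78261/0.14148] = -0.22707 m/s.
|v| = 0.22707 m/s.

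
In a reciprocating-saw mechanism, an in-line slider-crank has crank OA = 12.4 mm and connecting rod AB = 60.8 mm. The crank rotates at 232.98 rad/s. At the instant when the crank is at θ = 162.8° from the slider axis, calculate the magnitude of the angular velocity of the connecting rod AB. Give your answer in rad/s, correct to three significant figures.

45.5

ω = 233 rad/s
The rod makes angle φ with the slider axis where L sinφ = r sinθ; differentiating, L cosφ·φ̇ = r ω cosθ.
L cosφ = √(L² − r² sin²θ) = 0.060689 m.
|ω_rod| = r ω |cosθ| / √(L² − r² sin²θ) = 0.0124·233·0.95528/0.060689 = 45.473 rad/s.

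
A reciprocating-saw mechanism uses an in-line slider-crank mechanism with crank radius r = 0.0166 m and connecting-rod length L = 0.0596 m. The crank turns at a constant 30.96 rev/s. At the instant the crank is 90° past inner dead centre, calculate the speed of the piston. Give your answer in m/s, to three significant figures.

3.23

ω = 2π·31 = 194.5 rad/s
For an in-line slider-crank, x = r cosθ + √(L² − r² sin²θ), so v = −rω sinθ·[1 + r cosθ/√(L² − r² sin²θ)].
With r = 0.0166 m, L = 0.0596 m, θ = 90°: √(L² − r² sin²θ) = 0.057242 m.
v = −0.0166·194.5·1.00000·[1 + 0.0166·0.00000/0.057242] = -3.2292 m/s.
|v| = 3.2292 m/s.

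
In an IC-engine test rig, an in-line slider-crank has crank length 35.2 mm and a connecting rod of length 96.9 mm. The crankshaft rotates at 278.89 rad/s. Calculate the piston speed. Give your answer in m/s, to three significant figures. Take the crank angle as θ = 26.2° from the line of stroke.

ω = 278.9 rad/s
For an in-line slider-crank, x = r cosθ + √(L² − r² sin²θ), so v = −rω sinθ·[1 + r cosθ/√(L² − r² sin²θ)].
With r = 0.0352 m, L = 0.0969 m, θ = 26.2°: √(L² − r² sin²θ) = 0.095646 m.
v = −0.0352·278.9·0.44151·[1 + 0.0352·0.89726/0.095646] = -5.7655 m/s.
|v| = 5.7655 m/s.

5.77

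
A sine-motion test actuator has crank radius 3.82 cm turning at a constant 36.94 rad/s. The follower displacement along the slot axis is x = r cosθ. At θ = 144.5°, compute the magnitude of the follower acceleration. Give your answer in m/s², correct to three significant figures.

42.4

ω = 36.94 rad/s
x = r cosθ ⇒ ẍ = −rω² cosθ (ω constant).
|a| = rω²|cosθ| = 0.0382·(36.94)²·|cos 144.5°| = 42.437 m/s².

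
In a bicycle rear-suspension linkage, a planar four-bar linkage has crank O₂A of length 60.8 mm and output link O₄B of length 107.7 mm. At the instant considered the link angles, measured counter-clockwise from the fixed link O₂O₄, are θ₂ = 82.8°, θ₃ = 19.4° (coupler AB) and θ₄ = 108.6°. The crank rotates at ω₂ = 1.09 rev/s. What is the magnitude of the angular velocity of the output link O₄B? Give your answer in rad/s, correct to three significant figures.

3.46

ω₂ = 6.849 rad/s (from 1.09 rev/s).
Differentiating the loop-closure r₂e^{iθ₂}+r₃e^{iθ₃}=r₁+r₄e^{iθ₄} gives r₂ω₂e^{iθ₂}+r₃ω₃e^{iθ₃}=r₄ω₄e^{iθ₄}.
Eliminating the other unknown: ω₄ = r₂ω₂ sin(θ₂−θ₃) / [r₄ sin(θ₄−θ₃)].
Numerator sine = +0.89415; denominator sine = +0.99990.
Result = 0.0608·6.849·(+0.89415) / (0.1077·(+0.99990)) = +3.4574 rad/s; magnitude 3.4574 rad/s.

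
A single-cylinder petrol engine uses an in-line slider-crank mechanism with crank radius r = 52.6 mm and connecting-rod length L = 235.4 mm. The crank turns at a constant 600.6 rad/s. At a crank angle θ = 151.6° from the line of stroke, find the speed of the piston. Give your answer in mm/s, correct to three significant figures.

12100

ω = 600.6 rad/s
For an in-line slider-crank, x = r cosθ + √(L² − r² sin²θ), so v = −rω sinθ·[1 + r cosθ/√(L² − r² sin²θ)].
With r = 0.0526 m, L = 0.2354 m, θ = 151.6°: √(L² − r² sin²θ) = 0.23407 m.
v = −0.0526·600.6·0.47562·[1 + 0.0526·-0.87965/0.23407] = -12.055 m/s.
|v| = 12.055 m/s = 12055 mm/s.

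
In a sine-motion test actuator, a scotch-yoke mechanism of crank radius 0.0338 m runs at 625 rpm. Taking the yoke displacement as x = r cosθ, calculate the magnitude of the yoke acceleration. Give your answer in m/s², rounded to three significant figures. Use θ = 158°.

ω = 65.45 rad/s (from 625 rpm).
x = r cosθ ⇒ ẍ = −rω² cosθ (ω constant).
|a| = rω²|cosθ| = 0.0338·(65.45)²·|cos 158°| = 134.25 m/s².

134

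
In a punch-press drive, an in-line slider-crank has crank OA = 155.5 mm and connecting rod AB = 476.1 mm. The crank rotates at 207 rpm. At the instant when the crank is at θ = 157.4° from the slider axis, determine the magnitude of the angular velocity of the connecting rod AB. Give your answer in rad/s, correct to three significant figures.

6.59

ω = 21.68 rad/s (converted from 207 rpm).
The rod makes angle φ with the slider axis where L sinφ = r sinθ; differentiating, L cosφ·φ̇ = r ω cosθ.
L cosφ = √(L² − r² sin²θ) = 0.47233 m.
|ω_rod| = r ω |cosθ| / √(L² − r² sin²θ) = 0.1555·21.68·0.92321/0.47233 = 6.5884 rad/s.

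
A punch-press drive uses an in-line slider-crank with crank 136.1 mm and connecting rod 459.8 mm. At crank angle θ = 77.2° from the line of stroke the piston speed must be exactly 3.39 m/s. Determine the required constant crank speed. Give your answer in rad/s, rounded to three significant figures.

23.9

For an in-line slider-crank, |v_piston| = rω|sinθ|·[1 + r cosθ/√(L² − r² sin²θ)].
With r = 0.1361 m, L = 0.4598 m, θ = 77.2°: the bracketed kinematic factor |dx/dθ| = 0.14181 m.
ω = v/|dx/dθ| = 3.39/0.14181 = 23.906 rad/s.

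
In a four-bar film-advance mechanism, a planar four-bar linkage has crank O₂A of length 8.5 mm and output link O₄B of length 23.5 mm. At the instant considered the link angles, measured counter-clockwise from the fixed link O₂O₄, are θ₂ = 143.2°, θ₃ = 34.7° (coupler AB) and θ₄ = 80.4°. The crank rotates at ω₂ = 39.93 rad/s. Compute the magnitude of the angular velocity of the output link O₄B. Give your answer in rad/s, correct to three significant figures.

ω₂ = 39.93 rad/s
Differentiating the loop-closure r₂e^{iθ₂}+r₃e^{iθ₃}=r₁+r₄e^{iθ₄} gives r₂ω₂e^{iθ₂}+r₃ω₃e^{iθ₃}=r₄ω₄e^{iθ₄}.
Eliminating the other unknown: ω₄ = r₂ω₂ sin(θ₂−θ₃) / [r₄ sin(θ₄−θ₃)].
Numerator sine = +0.94832; denominator sine = +0.71569.
Result = 0.0085·39.93·(+0.94832) / (0.0235·(+0.71569)) = +19.137 rad/s; magnitude 19.137 rad/s.

19.1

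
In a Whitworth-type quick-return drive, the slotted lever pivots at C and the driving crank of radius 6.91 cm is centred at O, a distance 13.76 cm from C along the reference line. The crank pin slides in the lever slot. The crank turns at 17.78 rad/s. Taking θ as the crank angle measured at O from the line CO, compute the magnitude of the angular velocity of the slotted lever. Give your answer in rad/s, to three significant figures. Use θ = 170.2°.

ω = 17.78 rad/s
Crank pin A relative to C: A = (d + r cosθ, r sinθ); lever angle φ = atan2(r sinθ, d + r cosθ).
Differentiating tanφ: φ̇ = rω(d cosθ + r)/(d² + r² + 2dr cosθ).
d² + r² + 2dr cosθ = |CA|² = 0.00496974 m²;  d cosθ + r = -0.066492 m.
|ω_lever| = |0.0691·17.78·-0.066492| / 0.00496974 = 16.438 rad/s.

16.4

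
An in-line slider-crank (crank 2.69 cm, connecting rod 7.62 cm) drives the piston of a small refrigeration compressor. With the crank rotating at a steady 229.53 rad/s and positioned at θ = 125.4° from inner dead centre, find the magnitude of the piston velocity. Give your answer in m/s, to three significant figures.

3.96

ω = 229.5 rad/s
For an in-line slider-crank, x = r cosθ + √(L² − r² sin²θ), so v = −rω sinθ·[1 + r cosθ/√(L² − r² sin²θ)].
With r = 0.0269 m, L = 0.0762 m, θ = 125.4°: √(L² − r² sin²θ) = 0.072977 m.
v = −0.0269·229.5·0.81513·[1 + 0.0269·-0.57928/0.072977] = -3.9582 m/s.
|v| = 3.9582 m/s.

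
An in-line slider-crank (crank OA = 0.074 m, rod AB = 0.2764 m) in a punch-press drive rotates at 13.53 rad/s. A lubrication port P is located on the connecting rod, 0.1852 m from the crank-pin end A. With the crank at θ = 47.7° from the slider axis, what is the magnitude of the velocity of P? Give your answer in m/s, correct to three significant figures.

ω = 13.53 rad/s.  Crank-pin speed |V_A| = rω = 1.0012 m/s, perpendicular to OA.
Rod angle: sinφ = −(r/L) sinθ ⇒ φ = -11.421°; ω_rod = −rω cosθ/√(L²−r²sin²θ) = -2.4871 rad/s.
V_P = V_A + ω_rod × AP, with AP = 0.1852 m along the rod.
Components: V_Px = −rω sinθ − a·ω_rod·sinφ = -0.83175 m/s;  V_Py = rω cosθ + a·ω_rod·cosφ = +0.22234 m/s.
|V_P| = √(V_Px² + V_Py²) = 0.86095 m/s.

0.861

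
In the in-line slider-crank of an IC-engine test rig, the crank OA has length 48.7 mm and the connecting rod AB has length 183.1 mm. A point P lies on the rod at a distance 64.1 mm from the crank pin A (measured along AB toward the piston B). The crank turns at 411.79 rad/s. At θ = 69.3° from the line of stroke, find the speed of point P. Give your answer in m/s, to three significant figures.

19.9

ω = 411.8 rad/s.  Crank-pin speed |V_A| = rω = 20.054 m/s, perpendicular to OA.
Rod angle: sinφ = −(r/L) sinθ ⇒ φ = -14.407°; ω_rod = −rω cosθ/√(L²−r²sin²θ) = -39.972 rad/s.
V_P = V_A + ω_rod × AP, with AP = 0.0641 m along the rod.
Components: V_Px = −rω sinθ − a·ω_rod·sinφ = -19.397 m/s;  V_Py = rω cosθ + a·ω_rod·cosφ = +4.607 m/s.
|V_P| = √(V_Px² + V_Py²) = 19.937 m/s.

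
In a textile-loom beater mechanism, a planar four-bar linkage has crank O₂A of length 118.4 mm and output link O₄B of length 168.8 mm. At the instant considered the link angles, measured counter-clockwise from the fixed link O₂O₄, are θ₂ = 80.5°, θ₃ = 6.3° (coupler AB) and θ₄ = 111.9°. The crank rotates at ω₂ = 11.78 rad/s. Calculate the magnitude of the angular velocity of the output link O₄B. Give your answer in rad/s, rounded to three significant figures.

ω₂ = 11.78 rad/s
Differentiating the loop-closure r₂e^{iθ₂}+r₃e^{iθ₃}=r₁+r₄e^{iθ₄} gives r₂ω₂e^{iθ₂}+r₃ω₃e^{iθ₃}=r₄ω₄e^{iθ₄}.
Eliminating the other unknown: ω₄ = r₂ω₂ sin(θ₂−θ₃) / [r₄ sin(θ₄−θ₃)].
Numerator sine = +0.96222; denominator sine = +0.96316.
Result = 0.1184·11.78·(+0.96222) / (0.1688·(+0.96316)) = +8.2546 rad/s; magnitude 8.2546 rad/s.

8.25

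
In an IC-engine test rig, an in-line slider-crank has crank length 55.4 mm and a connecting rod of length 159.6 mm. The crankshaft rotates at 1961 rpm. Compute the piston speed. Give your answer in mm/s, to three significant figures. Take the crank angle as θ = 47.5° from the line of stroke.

10400

ω = 2π·1961/60 = 205.4 rad/s
For an in-line slider-crank, x = r cosθ + √(L² − r² sin²θ), so v = −rω sinθ·[1 + r cosθ/√(L² − r² sin²θ)].
With r = 0.0554 m, L = 0.1596 m, θ = 47.5°: √(L² − r² sin²θ) = 0.15428 m.
v = −0.0554·205.4·0.73728·[1 + 0.0554·0.67559/0.15428] = -10.423 m/s.
|v| = 10.423 m/s = 10423 mm/s.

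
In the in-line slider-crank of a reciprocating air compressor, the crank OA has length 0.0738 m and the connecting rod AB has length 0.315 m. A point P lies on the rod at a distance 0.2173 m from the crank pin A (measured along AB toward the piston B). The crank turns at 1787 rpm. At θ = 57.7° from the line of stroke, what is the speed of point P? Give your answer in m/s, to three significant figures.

12.9

ω = 187.1 rad/s.  Crank-pin speed |V_A| = rω = 13.811 m/s, perpendicular to OA.
Rod angle: sinφ = −(r/L) sinθ ⇒ φ = -11.422°; ω_rod = −rω cosθ/√(L²−r²sin²θ) = -23.901 rad/s.
V_P = V_A + ω_rod × AP, with AP = 0.2173 m along the rod.
Components: V_Px = −rω sinθ − a·ω_rod·sinφ = -12.702 m/s;  V_Py = rω cosθ + a·ω_rod·cosφ = +2.2889 m/s.
|V_P| = √(V_Px² + V_Py²) = 12.907 m/s.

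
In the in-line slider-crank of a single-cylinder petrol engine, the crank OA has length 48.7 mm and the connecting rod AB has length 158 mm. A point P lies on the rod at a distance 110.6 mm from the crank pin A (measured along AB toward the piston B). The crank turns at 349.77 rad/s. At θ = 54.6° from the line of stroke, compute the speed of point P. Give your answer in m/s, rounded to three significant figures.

16.0

ω = 349.8 rad/s.  Crank-pin speed |V_A| = rω = 17.034 m/s, perpendicular to OA.
Rod angle: sinφ = −(r/L) sinθ ⇒ φ = -14.551°; ω_rod = −rω cosθ/√(L²−r²sin²θ) = -64.521 rad/s.
V_P = V_A + ω_rod × AP, with AP = 0.1106 m along the rod.
Components: V_Px = −rω sinθ − a·ω_rod·sinφ = -15.678 m/s;  V_Py = rω cosθ + a·ω_rod·cosφ = +2.9602 m/s.
|V_P| = √(V_Px² + V_Py²) = 15.955 m/s.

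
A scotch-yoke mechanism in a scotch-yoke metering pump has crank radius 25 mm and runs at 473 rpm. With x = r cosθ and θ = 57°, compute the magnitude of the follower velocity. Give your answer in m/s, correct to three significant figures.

1.04

ω = 49.53 rad/s (from 473 rpm).
x = r cosθ ⇒ ẋ = −rω sinθ.
|v| = rω|sinθ| = 0.025·49.53·|sin 57°| = 1.0385 m/s.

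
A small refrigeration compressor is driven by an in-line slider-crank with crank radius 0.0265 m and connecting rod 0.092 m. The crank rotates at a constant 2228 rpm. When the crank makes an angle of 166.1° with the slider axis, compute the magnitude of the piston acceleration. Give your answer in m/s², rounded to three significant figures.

1030

ω = 2π·2228/60 = 233.3 rad/s
x(θ) = r cosθ + √(L² − r² sin²θ); with ω constant, a = ω²·d²x/dθ².
d²x/dθ² = −r cosθ − r²(cos2θ)/√u − r⁴ sin²2θ/(4u^{3/2}),  u = L² − r² sin²θ = 0.00842347 m².
Substituting r = 0.0265 m, L = 0.092 m, θ = 166.1°: d²x/dθ² = +0.018921 m.
a = ω²·d²x/dθ² = (233.3)²·(+0.018921) = +1030 m/s²;  |a| = 1030 m/s².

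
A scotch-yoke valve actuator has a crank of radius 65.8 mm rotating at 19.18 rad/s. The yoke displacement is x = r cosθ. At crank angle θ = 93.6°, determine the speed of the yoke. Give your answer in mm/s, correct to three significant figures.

1260

ω = 19.18 rad/s
x = r cosθ ⇒ ẋ = −rω sinθ.
|v| = rω|sinθ| = 0.0658·19.18·|sin 93.6°| = 1.2596 m/s = 1259.6 mm/s.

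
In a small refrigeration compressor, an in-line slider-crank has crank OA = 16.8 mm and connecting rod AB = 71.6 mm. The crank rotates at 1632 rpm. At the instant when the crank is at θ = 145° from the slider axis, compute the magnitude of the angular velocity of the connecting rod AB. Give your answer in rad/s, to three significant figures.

33.1

ω = 170.9 rad/s (converted from 1632 rpm).
The rod makes angle φ with the slider axis where L sinφ = r sinθ; differentiating, L cosφ·φ̇ = r ω cosθ.
L cosφ = √(L² − r² sin²θ) = 0.070949 m.
|ω_rod| = r ω |cosθ| / √(L² − r² sin²θ) = 0.0168·170.9·0.81915/0.070949 = 33.15 rad/s.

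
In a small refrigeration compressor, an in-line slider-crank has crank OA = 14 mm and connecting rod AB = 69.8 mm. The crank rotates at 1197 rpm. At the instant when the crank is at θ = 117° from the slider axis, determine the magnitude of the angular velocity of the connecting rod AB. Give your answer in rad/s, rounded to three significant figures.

ω = 125.3 rad/s (converted from 1197 rpm).
The rod makes angle φ with the slider axis where L sinφ = r sinθ; differentiating, L cosφ·φ̇ = r ω cosθ.
L cosφ = √(L² − r² sin²θ) = 0.068676 m.
|ω_rod| = r ω |cosθ| / √(L² − r² sin²θ) = 0.014·125.3·0.45399/0.068676 = 11.601 rad/s.

11.6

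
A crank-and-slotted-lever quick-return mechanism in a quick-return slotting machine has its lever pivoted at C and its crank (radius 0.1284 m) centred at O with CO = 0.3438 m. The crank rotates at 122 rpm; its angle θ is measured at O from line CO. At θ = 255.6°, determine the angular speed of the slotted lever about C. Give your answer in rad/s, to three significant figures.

0.624

ω = 12.78 rad/s (from 122 rpm).
Crank pin A relative to C: A = (d + r cosθ, r sinθ); lever angle φ = atan2(r sinθ, d + r cosθ).
Differentiating tanφ: φ̇ = rω(d cosθ + r)/(d² + r² + 2dr cosθ).
d² + r² + 2dr cosθ = |CA|² = 0.112729 m²;  d cosθ + r = +0.0429 m.
|ω_lever| = |0.1284·12.78·+0.0429| / 0.112729 = 0.62428 rad/s.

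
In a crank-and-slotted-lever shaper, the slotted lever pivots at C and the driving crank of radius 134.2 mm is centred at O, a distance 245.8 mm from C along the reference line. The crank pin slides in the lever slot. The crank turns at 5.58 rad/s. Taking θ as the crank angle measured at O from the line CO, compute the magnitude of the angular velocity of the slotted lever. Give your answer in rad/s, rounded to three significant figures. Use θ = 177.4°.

6.66

ω = 5.58 rad/s
Crank pin A relative to C: A = (d + r cosθ, r sinθ); lever angle φ = atan2(r sinθ, d + r cosθ).
Differentiating tanφ: φ̇ = rω(d cosθ + r)/(d² + r² + 2dr cosθ).
d² + r² + 2dr cosθ = |CA|² = 0.0125225 m²;  d cosθ + r = -0.11135 m.
|ω_lever| = |0.1342·5.58·-0.11135| / 0.0125225 = 6.6585 rad/s.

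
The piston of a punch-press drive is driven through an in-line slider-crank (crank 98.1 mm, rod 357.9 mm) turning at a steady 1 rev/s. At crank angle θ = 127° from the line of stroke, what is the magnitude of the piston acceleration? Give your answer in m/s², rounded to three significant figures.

2.61

ω = 2π·1 = 6.283 rad/s
x(θ) = r cosθ + √(L² − r² sin²θ); with ω constant, a = ω²·d²x/dθ².
d²x/dθ² = −r cosθ − r²(cos2θ)/√u − r⁴ sin²2θ/(4u^{3/2}),  u = L² − r² sin²θ = 0.121954 m².
Substituting r = 0.0981 m, L = 0.3579 m, θ = 127°: d²x/dθ² = +0.066132 m.
a = ω²·d²x/dθ² = (6.283)²·(+0.066132) = +2.6108 m/s²;  |a| = 2.6108 m/s².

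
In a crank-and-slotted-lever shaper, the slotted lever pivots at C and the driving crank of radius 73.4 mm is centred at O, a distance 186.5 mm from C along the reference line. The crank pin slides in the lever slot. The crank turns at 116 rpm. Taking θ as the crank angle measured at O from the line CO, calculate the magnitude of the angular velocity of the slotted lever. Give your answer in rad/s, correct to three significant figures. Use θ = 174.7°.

7.76

ω = 12.15 rad/s (from 116 rpm).
Crank pin A relative to C: A = (d + r cosθ, r sinθ); lever angle φ = atan2(r sinθ, d + r cosθ).
Differentiating tanφ: φ̇ = rω(d cosθ + r)/(d² + r² + 2dr cosθ).
d² + r² + 2dr cosθ = |CA|² = 0.0129087 m²;  d cosθ + r = -0.1123 m.
|ω_lever| = |0.0734·12.15·-0.1123| / 0.0129087 = 7.757 rad/s.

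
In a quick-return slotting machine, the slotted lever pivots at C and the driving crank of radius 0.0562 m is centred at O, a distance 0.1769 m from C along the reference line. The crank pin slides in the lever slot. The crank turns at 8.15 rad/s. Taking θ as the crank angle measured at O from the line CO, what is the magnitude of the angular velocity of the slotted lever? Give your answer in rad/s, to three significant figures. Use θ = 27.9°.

ω = 8.15 rad/s
Crank pin A relative to C: A = (d + r cosθ, r sinθ); lever angle φ = atan2(r sinθ, d + r cosθ).
Differentiating tanφ: φ̇ = rω(d cosθ + r)/(d² + r² + 2dr cosθ).
d² + r² + 2dr cosθ = |CA|² = 0.0520245 m²;  d cosθ + r = +0.21254 m.
|ω_lever| = |0.0562·8.15·+0.21254| / 0.0520245 = 1.8712 rad/s.

1.87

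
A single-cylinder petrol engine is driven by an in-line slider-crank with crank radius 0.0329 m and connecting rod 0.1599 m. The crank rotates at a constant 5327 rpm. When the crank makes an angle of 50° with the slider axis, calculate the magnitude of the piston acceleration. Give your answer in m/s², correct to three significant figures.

ω = 2π·5327/60 = 557.8 rad/s
x(θ) = r cosθ + √(L² − r² sin²θ); with ω constant, a = ω²·d²x/dθ².
d²x/dθ² = −r cosθ − r²(cos2θ)/√u − r⁴ sin²2θ/(4u^{3/2}),  u = L² − r² sin²θ = 0.0249328 m².
Substituting r = 0.0329 m, L = 0.1599 m, θ = 50°: d²x/dθ² = -0.02003 m.
a = ω²·d²x/dθ² = (557.8)²·(-0.02003) = -6232.9 m/s²;  |a| = 6232.9 m/s².

6230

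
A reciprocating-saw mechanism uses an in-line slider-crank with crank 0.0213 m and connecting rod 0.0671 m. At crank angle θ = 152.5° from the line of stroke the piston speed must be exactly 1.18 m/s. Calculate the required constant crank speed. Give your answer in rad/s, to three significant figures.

168

For an in-line slider-crank, |v_piston| = rω|sinθ|·[1 + r cosθ/√(L² − r² sin²θ)].
With r = 0.0213 m, L = 0.0671 m, θ = 152.5°: the bracketed kinematic factor |dx/dθ| = 0.0070357 m.
ω = v/|dx/dθ| = 1.18/0.0070357 = 167.72 rad/s.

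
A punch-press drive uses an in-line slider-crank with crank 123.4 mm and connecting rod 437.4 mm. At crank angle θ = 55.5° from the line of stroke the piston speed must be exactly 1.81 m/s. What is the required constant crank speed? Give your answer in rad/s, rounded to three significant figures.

15.3

For an in-line slider-crank, |v_piston| = rω|sinθ|·[1 + r cosθ/√(L² − r² sin²θ)].
With r = 0.1234 m, L = 0.4374 m, θ = 55.5°: the bracketed kinematic factor |dx/dθ| = 0.11841 m.
ω = v/|dx/dθ| = 1.81/0.11841 = 15.286 rad/s.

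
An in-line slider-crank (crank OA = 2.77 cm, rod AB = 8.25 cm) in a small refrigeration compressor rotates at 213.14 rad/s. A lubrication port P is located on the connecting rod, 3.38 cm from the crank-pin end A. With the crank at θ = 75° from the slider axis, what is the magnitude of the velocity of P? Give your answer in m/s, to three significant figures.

5.99

ω = 213.1 rad/s.  Crank-pin speed |V_A| = rω = 5.904 m/s, perpendicular to OA.
Rod angle: sinφ = −(r/L) sinθ ⇒ φ = -18.924°; ω_rod = −rω cosθ/√(L²−r²sin²θ) = -19.58 rad/s.
V_P = V_A + ω_rod × AP, with AP = 0.0338 m along the rod.
Components: V_Px = −rω sinθ − a·ω_rod·sinφ = -5.9174 m/s;  V_Py = rω cosθ + a·ω_rod·cosφ = +0.90202 m/s.
|V_P| = √(V_Px² + V_Py²) = 5.9858 m/s.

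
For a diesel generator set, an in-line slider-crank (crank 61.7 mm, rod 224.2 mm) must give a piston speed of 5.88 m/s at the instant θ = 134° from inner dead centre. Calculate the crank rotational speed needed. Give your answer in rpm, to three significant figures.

1570

For an in-line slider-crank, |v_piston| = rω|sinθ|·[1 + r cosθ/√(L² − r² sin²θ)].
With r = 0.0617 m, L = 0.2242 m, θ = 134°: the bracketed kinematic factor |dx/dθ| = 0.035727 m.
ω = v/|dx/dθ| = 5.88/0.035727 = 164.58 rad/s.
N = 60ω/(2π) = 1571.6 rpm.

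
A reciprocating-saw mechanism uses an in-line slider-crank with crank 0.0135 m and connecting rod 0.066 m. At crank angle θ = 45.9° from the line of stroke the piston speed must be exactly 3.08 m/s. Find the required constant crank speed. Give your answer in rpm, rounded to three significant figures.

For an in-line slider-crank, |v_piston| = rω|sinθ|·[1 + r cosθ/√(L² − r² sin²θ)].
With r = 0.0135 m, L = 0.066 m, θ = 45.9°: the bracketed kinematic factor |dx/dθ| = 0.01109 m.
ω = v/|dx/dθ| = 3.08/0.01109 = 277.73 rad/s.
N = 60ω/(2π) = 2652.1 rpm.

2650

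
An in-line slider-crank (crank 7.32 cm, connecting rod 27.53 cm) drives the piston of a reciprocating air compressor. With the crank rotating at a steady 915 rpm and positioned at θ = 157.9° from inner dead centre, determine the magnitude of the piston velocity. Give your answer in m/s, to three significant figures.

ω = 2π·915/60 = 95.82 rad/s
For an in-line slider-crank, x = r cosθ + √(L² − r² sin²θ), so v = −rω sinθ·[1 + r cosθ/√(L² − r² sin²θ)].
With r = 0.0732 m, L = 0.2753 m, θ = 157.9°: √(L² − r² sin²θ) = 0.27392 m.
v = −0.0732·95.82·0.37622·[1 + 0.0732·-0.92653/0.27392] = -1.9854 m/s.
|v| = 1.9854 m/s.

1.99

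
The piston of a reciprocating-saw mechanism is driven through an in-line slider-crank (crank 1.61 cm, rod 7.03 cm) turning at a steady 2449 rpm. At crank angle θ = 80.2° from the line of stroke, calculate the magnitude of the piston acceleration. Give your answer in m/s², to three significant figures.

ω = 2π·2449/60 = 256.5 rad/s
x(θ) = r cosθ + √(L² − r² sin²θ); with ω constant, a = ω²·d²x/dθ².
d²x/dθ² = −r cosθ − r²(cos2θ)/√u − r⁴ sin²2θ/(4u^{3/2}),  u = L² − r² sin²θ = 0.00469039 m².
Substituting r = 0.0161 m, L = 0.0703 m, θ = 80.2°: d²x/dθ² = +0.00081928 m.
a = ω²·d²x/dθ² = (256.5)²·(+0.00081928) = +53.885 m/s²;  |a| = 53.885 m/s².

53.9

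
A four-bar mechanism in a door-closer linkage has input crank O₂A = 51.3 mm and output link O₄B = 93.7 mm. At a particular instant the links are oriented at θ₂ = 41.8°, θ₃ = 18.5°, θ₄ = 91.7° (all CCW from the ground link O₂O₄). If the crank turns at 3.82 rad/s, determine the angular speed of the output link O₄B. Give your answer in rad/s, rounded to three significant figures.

ω₂ = 3.82 rad/s
Differentiating the loop-closure r₂e^{iθ₂}+r₃e^{iθ₃}=r₁+r₄e^{iθ₄} gives r₂ω₂e^{iθ₂}+r₃ω₃e^{iθ₃}=r₄ω₄e^{iθ₄}.
Eliminating the other unknown: ω₄ = r₂ω₂ sin(θ₂−θ₃) / [r₄ sin(θ₄−θ₃)].
Numerator sine = +0.39555; denominator sine = +0.95732.
Result = 0.0513·3.82·(+0.39555) / (0.0937·(+0.95732)) = +0.86413 rad/s; magnitude 0.86413 rad/s.

0.864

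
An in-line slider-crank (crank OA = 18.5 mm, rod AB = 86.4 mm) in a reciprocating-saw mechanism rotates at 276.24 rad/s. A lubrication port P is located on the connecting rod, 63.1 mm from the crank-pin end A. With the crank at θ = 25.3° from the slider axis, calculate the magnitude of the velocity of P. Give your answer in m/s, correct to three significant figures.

ω = 276.2 rad/s.  Crank-pin speed |V_A| = rω = 5.1104 m/s, perpendicular to OA.
Rod angle: sinφ = −(r/L) sinθ ⇒ φ = -5.250°; ω_rod = −rω cosθ/√(L²−r²sin²θ) = -53.701 rad/s.
V_P = V_A + ω_rod × AP, with AP = 0.0631 m along the rod.
Components: V_Px = −rω sinθ − a·ω_rod·sinφ = -2.4941 m/s;  V_Py = rω cosθ + a·ω_rod·cosφ = +1.246 m/s.
|V_P| = √(V_Px² + V_Py²) = 2.788 m/s.

2.79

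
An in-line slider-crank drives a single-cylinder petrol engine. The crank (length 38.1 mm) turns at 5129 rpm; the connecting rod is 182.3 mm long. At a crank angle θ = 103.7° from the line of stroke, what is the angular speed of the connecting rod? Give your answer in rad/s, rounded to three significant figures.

ω = 537.1 rad/s (converted from 5129 rpm).
The rod makes angle φ with the slider axis where L sinφ = r sinθ; differentiating, L cosφ·φ̇ = r ω cosθ.
L cosφ = √(L² − r² sin²θ) = 0.1785 m.
|ω_rod| = r ω |cosθ| / √(L² − r² sin²θ) = 0.0381·537.1·0.23684/0.1785 = 27.152 rad/s.

27.2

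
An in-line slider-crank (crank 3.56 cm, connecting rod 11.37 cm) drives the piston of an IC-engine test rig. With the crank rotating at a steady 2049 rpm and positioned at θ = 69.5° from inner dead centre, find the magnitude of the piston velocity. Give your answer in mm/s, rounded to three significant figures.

7980

ω = 2π·2049/60 = 214.6 rad/s
For an in-line slider-crank, x = r cosθ + √(L² − r² sin²θ), so v = −rω sinθ·[1 + r cosθ/√(L² − r² sin²θ)].
With r = 0.0356 m, L = 0.1137 m, θ = 69.5°: √(L² − r² sin²θ) = 0.1087 m.
v = −0.0356·214.6·0.93667·[1 + 0.0356·0.35021/0.1087] = -7.9756 m/s.
|v| = 7.9756 m/s = 7975.6 mm/s.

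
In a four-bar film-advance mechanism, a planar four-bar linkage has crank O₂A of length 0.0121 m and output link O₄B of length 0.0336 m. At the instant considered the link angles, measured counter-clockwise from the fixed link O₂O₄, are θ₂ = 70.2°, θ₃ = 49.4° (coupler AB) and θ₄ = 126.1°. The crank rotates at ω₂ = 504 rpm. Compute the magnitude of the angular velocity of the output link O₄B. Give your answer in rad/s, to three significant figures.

6.94

ω₂ = 52.78 rad/s (from 504 rpm).
Differentiating the loop-closure r₂e^{iθ₂}+r₃e^{iθ₃}=r₁+r₄e^{iθ₄} gives r₂ω₂e^{iθ₂}+r₃ω₃e^{iθ₃}=r₄ω₄e^{iθ₄}.
Eliminating the other unknown: ω₄ = r₂ω₂ sin(θ₂−θ₃) / [r₄ sin(θ₄−θ₃)].
Numerator sine = +0.35511; denominator sine = +0.97318.
Result = 0.0121·52.78·(+0.35511) / (0.0336·(+0.97318)) = +6.9354 rad/s; magnitude 6.9354 rad/s.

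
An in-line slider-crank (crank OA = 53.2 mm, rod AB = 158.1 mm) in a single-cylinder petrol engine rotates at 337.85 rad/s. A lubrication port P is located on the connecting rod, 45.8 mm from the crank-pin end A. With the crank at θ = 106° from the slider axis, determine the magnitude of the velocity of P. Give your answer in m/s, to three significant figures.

ω = 337.9 rad/s.  Crank-pin speed |V_A| = rω = 17.974 m/s, perpendicular to OA.
Rod angle: sinφ = −(r/L) sinθ ⇒ φ = -18.872°; ω_rod = −rω cosθ/√(L²−r²sin²θ) = +33.116 rad/s.
V_P = V_A + ω_rod × AP, with AP = 0.0458 m along the rod.
Components: V_Px = −rω sinθ − a·ω_rod·sinφ = -16.787 m/s;  V_Py = rω cosθ + a·ω_rod·cosφ = -3.519 m/s.
|V_P| = √(V_Px² + V_Py²) = 17.152 m/s.

17.2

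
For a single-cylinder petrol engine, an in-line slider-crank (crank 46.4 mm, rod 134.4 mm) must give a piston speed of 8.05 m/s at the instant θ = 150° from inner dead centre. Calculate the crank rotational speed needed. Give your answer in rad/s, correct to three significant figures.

For an in-line slider-crank, |v_piston| = rω|sinθ|·[1 + r cosθ/√(L² − r² sin²θ)].
With r = 0.0464 m, L = 0.1344 m, θ = 150°: the bracketed kinematic factor |dx/dθ| = 0.016158 m.
ω = v/|dx/dθ| = 8.05/0.016158 = 498.21 rad/s.

498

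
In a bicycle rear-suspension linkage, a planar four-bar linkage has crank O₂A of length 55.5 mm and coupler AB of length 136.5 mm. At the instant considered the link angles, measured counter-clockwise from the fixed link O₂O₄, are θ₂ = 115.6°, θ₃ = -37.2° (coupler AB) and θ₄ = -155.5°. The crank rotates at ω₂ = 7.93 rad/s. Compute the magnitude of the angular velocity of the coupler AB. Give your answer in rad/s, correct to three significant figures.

ω₂ = 7.93 rad/s
Differentiating the loop-closure r₂e^{iθ₂}+r₃e^{iθ₃}=r₁+r₄e^{iθ₄} gives r₂ω₂e^{iθ₂}+r₃ω₃e^{iθ₃}=r₄ω₄e^{iθ₄}.
Eliminating the other unknown: ω₃ = r₂ω₂ sin(θ₄−θ₂) / [r₃ sin(θ₃−θ₄)].
Numerator sine = +0.99982; denominator sine = +0.88048.
Result = 0.0555·7.93·(+0.99982) / (0.1365·(+0.88048)) = +3.6613 rad/s; magnitude 3.6613 rad/s.

3.66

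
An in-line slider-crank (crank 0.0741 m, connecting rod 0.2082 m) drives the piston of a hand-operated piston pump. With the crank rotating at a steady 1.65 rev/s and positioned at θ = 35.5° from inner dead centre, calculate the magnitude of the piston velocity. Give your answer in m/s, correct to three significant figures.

ω = 2π·1.65 = 10.37 rad/s
For an in-line slider-crank, x = r cosθ + √(L² − r² sin²θ), so v = −rω sinθ·[1 + r cosθ/√(L² − r² sin²θ)].
With r = 0.0741 m, L = 0.2082 m, θ = 35.5°: √(L² − r² sin²θ) = 0.2037 m.
v = −0.0741·10.37·0.58070·[1 + 0.0741·0.81412/0.2037] = -0.57821 m/s.
|v| = 0.57821 m/s.

0.578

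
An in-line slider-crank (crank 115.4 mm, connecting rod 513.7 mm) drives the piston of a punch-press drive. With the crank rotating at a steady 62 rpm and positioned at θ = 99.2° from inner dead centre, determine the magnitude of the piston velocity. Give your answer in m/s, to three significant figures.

ω = 2π·62/60 = 6.493 rad/s
For an in-line slider-crank, x = r cosθ + √(L² − r² sin²θ), so v = −rω sinθ·[1 + r cosθ/√(L² − r² sin²θ)].
With r = 0.1154 m, L = 0.5137 m, θ = 99.2°: √(L² − r² sin²θ) = 0.50091 m.
v = −0.1154·6.493·0.98714·[1 + 0.1154·-0.15988/0.50091] = -0.71237 m/s.
|v| = 0.71237 m/s.

0.712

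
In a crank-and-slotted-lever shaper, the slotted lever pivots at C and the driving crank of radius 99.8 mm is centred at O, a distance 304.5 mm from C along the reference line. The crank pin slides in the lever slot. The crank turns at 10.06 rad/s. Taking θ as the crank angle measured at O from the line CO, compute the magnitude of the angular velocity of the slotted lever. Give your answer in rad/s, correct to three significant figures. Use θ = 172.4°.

4.78

ω = 10.06 rad/s
Crank pin A relative to C: A = (d + r cosθ, r sinθ); lever angle φ = atan2(r sinθ, d + r cosθ).
Differentiating tanφ: φ̇ = rω(d cosθ + r)/(d² + r² + 2dr cosθ).
d² + r² + 2dr cosθ = |CA|² = 0.042436 m²;  d cosθ + r = -0.20203 m.
|ω_lever| = |0.0998·10.06·-0.20203| / 0.042436 = 4.7797 rad/s.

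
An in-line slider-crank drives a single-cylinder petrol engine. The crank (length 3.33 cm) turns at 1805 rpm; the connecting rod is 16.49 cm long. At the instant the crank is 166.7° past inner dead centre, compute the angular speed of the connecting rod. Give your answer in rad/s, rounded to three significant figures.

ω = 189 rad/s (converted from 1805 rpm).
The rod makes angle φ with the slider axis where L sinφ = r sinθ; differentiating, L cosφ·φ̇ = r ω cosθ.
L cosφ = √(L² − r² sin²θ) = 0.16472 m.
|ω_rod| = r ω |cosθ| / √(L² − r² sin²θ) = 0.0333·189·0.97318/0.16472 = 37.187 rad/s.

37.2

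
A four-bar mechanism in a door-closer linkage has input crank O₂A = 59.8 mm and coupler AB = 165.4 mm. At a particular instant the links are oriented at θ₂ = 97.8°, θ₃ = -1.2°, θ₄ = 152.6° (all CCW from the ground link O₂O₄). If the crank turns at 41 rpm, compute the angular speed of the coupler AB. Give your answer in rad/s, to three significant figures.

ω₂ = 4.294 rad/s (from 41 rpm).
Differentiating the loop-closure r₂e^{iθ₂}+r₃e^{iθ₃}=r₁+r₄e^{iθ₄} gives r₂ω₂e^{iθ₂}+r₃ω₃e^{iθ₃}=r₄ω₄e^{iθ₄}.
Eliminating the other unknown: ω₃ = r₂ω₂ sin(θ₄−θ₂) / [r₃ sin(θ₃−θ₄)].
Numerator sine = +0.81714; denominator sine = -0.44151.
Result = 0.0598·4.294·(+0.81714) / (0.1654·(-0.44151)) = -2.873 rad/s; magnitude 2.873 rad/s.

2.87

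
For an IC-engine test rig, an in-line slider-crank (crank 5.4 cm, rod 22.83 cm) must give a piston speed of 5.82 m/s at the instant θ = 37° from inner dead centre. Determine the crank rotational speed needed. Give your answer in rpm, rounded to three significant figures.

1440

For an in-line slider-crank, |v_piston| = rω|sinθ|·[1 + r cosθ/√(L² − r² sin²θ)].
With r = 0.054 m, L = 0.2283 m, θ = 37°: the bracketed kinematic factor |dx/dθ| = 0.0387 m.
ω = v/|dx/dθ| = 5.82/0.0387 = 150.39 rad/s.
N = 60ω/(2π) = 1436.1 rpm.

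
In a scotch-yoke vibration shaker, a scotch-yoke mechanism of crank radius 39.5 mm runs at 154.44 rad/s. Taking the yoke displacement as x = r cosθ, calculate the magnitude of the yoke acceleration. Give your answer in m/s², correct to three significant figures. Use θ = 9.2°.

930

ω = 154.4 rad/s
x = r cosθ ⇒ ẍ = −rω² cosθ (ω constant).
|a| = rω²|cosθ| = 0.0395·(154.4)²·|cos 9.2°| = 930.02 m/s².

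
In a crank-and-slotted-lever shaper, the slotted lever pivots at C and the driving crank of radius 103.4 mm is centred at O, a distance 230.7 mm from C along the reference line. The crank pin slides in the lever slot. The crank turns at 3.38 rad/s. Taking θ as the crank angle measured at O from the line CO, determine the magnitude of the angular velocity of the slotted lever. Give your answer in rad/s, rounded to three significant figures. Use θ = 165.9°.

ω = 3.38 rad/s
Crank pin A relative to C: A = (d + r cosθ, r sinθ); lever angle φ = atan2(r sinθ, d + r cosθ).
Differentiating tanφ: φ̇ = rω(d cosθ + r)/(d² + r² + 2dr cosθ).
d² + r² + 2dr cosθ = |CA|² = 0.0176427 m²;  d cosθ + r = -0.12035 m.
|ω_lever| = |0.1034·3.38·-0.12035| / 0.0176427 = 2.3841 rad/s.

2.38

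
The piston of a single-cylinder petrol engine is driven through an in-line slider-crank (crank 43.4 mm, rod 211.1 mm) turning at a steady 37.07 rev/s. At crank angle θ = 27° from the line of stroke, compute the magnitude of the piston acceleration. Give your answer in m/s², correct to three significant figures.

ω = 2π·37.1 = 232.9 rad/s
x(θ) = r cosθ + √(L² − r² sin²θ); with ω constant, a = ω²·d²x/dθ².
d²x/dθ² = −r cosθ − r²(cos2θ)/√u − r⁴ sin²2θ/(4u^{3/2}),  u = L² − r² sin²θ = 0.044175 m².
Substituting r = 0.0434 m, L = 0.2111 m, θ = 27°: d²x/dθ² = -0.044 m.
a = ω²·d²x/dθ² = (232.9)²·(-0.044) = -2387 m/s²;  |a| = 2387 m/s².

2390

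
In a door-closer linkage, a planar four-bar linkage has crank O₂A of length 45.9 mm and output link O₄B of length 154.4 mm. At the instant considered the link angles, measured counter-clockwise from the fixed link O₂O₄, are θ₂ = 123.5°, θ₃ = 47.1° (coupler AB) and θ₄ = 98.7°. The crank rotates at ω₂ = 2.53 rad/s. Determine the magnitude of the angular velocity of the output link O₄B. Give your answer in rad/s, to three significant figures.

ω₂ = 2.53 rad/s
Differentiating the loop-closure r₂e^{iθ₂}+r₃e^{iθ₃}=r₁+r₄e^{iθ₄} gives r₂ω₂e^{iθ₂}+r₃ω₃e^{iθ₃}=r₄ω₄e^{iθ₄}.
Eliminating the other unknown: ω₄ = r₂ω₂ sin(θ₂−θ₃) / [r₄ sin(θ₄−θ₃)].
Numerator sine = +0.97196; denominator sine = +0.78369.
Result = 0.0459·2.53·(+0.97196) / (0.1544·(+0.78369)) = +0.9328 rad/s; magnitude 0.9328 rad/s.

0.933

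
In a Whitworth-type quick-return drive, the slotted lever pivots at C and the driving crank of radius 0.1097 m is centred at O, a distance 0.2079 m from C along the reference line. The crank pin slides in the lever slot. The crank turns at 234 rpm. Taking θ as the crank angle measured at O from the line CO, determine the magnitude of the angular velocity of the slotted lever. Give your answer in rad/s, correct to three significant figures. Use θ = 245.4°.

1.72

ω = 24.5 rad/s (from 234 rpm).
Crank pin A relative to C: A = (d + r cosθ, r sinθ); lever angle φ = atan2(r sinθ, d + r cosθ).
Differentiating tanφ: φ̇ = rω(d cosθ + r)/(d² + r² + 2dr cosθ).
d² + r² + 2dr cosθ = |CA|² = 0.0362686 m²;  d cosθ + r = +0.023155 m.
|ω_lever| = |0.1097·24.5·+0.023155| / 0.0362686 = 1.7162 rad/s.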